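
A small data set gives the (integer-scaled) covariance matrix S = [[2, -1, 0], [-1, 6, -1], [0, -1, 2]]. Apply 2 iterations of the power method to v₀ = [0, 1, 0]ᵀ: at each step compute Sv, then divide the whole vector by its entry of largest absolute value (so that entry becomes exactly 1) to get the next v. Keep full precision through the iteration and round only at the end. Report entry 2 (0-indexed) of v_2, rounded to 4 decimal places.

-0.2105

Sv0 = (-1.00000, 6.00000, -1.00000); divide by 6.00000 → v1 = (-0.16667, 1.00000, -0.16667)
Sv1 = (-1.33333, 6.33333, -1.33333); divide by 6.33333 → v2 = (-0.21053, 1.00000, -0.21053)
Requested entry of v2: -8/38 = -0.2105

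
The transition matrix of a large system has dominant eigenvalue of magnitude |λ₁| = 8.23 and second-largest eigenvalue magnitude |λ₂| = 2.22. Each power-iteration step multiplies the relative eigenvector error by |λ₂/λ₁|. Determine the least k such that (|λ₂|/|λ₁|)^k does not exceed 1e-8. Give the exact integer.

|λ₂/λ₁| = 2.22/8.23 = 0.26974
Need k ≥ ln(1e-8) / ln(0.26974) = -18.4207 / -1.3103 ≈ 14.059
Smallest integer k satisfying the bound: 15

15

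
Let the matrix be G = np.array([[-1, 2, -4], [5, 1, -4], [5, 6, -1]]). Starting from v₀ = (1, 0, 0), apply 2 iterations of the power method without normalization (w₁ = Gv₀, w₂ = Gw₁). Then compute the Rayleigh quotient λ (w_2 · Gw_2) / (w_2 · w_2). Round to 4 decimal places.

w1 = Gv₀ = (-1, 5, 5)
w2 = Gw1 = (-9, -20, 20)
Gw2 = (-111, -145, -185)
w2·Gw2 = (-9)·(-111) + (-20)·(-145) + 20·(-185) = 199; w2·w2 = (-9)·(-9) + (-20)·(-20) + 20·20 = 881
λ ≈ 199/881 = 0.2259

0.2259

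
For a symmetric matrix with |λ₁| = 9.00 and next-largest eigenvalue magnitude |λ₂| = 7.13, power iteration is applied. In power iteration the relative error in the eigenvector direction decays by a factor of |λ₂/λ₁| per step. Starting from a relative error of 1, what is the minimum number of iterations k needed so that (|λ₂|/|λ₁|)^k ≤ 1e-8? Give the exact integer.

80

|λ₂/λ₁| = 7.13/9.00 = 0.79222
Need k ≥ ln(1e-8) / ln(0.79222) = -18.4207 / -0.2329 ≈ 79.088
Smallest integer k satisfying the bound: 80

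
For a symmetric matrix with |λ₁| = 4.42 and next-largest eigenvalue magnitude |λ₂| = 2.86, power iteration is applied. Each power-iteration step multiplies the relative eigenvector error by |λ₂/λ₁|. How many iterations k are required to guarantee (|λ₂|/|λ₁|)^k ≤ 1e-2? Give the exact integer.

11

|λ₂/λ₁| = 2.86/4.42 = 0.64706
Need k ≥ ln(1e-2) / ln(0.64706) = -4.6052 / -0.4353 ≈ 10.579
Smallest integer k satisfying the bound: 11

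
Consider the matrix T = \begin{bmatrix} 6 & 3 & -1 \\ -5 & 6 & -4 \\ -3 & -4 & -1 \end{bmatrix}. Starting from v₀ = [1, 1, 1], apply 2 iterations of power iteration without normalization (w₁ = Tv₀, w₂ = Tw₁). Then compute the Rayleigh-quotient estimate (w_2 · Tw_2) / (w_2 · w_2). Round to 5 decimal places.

λ ≈ 6.77628

w1 = Tv₀ = (6·1 + 3·1 + (-1)·1; (-5)·1 + 6·1 + (-4)·1; (-3)·1 + (-4)·1 + (-1)·1) = (8, -3, -8)
w2 = Tw1 = (6·8 + 3·(-3) + (-1)·(-8); (-5)·8 + 6·(-3) + (-4)·(-8); (-3)·8 + (-4)·(-3) + (-1)·(-8)) = (47, -26, -4)
Tw2 = (208, -375, -33)
w2·Tw2 = 47·208 + (-26)·(-375) + (-4)·(-33) = 19658; w2·w2 = 47·47 + (-26)·(-26) + (-4)·(-4) = 2901
λ ≈ 19658/2901 = 6.77628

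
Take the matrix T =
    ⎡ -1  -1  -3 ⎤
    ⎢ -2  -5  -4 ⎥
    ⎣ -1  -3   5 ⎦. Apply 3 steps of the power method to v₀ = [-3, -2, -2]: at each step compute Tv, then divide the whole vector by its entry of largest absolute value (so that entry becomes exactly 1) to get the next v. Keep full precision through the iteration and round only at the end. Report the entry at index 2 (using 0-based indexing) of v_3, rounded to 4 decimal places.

Tv0 = (11.00000, 24.00000, -1.00000); divide by 24.00000 → v1 = (0.45833, 1.00000, -0.04167)
Tv1 = (-1.33333, -5.75000, -3.66667); divide by -5.75000 → v2 = (0.23188, 1.00000, 0.63768)
Tv2 = (-3.14493, -8.01449, -0.04348); divide by -8.01449 → v3 = (0.39241, 1.00000, 0.00542)
Requested entry of v3: 6/1106 = 0.0054

0.0054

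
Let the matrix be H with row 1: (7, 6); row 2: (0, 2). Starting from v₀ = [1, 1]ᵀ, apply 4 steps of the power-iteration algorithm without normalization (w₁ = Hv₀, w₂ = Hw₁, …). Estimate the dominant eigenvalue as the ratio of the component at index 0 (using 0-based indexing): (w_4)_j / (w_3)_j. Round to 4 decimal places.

7.0644

w1 = Hv₀ = (7·1 + 6·1; 0·1 + 2·1) = (13, 2)
w2 = Hw1 = (7·13 + 6·2; 0·13 + 2·2) = (103, 4)
w3 = Hw2 = (745, 8)
w4 = Hw3 = (5263, 16)
Ratio at component: 5263 / 745 = 7.0644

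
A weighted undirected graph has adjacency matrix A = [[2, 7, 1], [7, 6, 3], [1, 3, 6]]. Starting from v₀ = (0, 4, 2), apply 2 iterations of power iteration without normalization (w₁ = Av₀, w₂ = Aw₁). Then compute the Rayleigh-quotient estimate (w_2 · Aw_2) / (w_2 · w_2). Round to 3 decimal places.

λ ≈ 12.610

w1 = Av₀ = (30, 30, 24)
w2 = Aw1 = (294, 462, 264)
Aw2 = (4086, 5622, 3264)
w2·Aw2 = 294·4086 + 462·5622 + 264·3264 = 4660344; w2·w2 = 294·294 + 462·462 + 264·264 = 369576
λ ≈ 4660344/369576 = 12.610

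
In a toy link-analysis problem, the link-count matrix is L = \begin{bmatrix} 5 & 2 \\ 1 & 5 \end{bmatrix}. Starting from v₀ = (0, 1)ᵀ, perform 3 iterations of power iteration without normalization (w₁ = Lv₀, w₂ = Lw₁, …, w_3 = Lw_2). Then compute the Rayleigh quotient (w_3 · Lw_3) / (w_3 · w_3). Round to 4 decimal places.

λ ≈ 6.5000

w1 = Lv₀ = (2, 5)
w2 = Lw1 = (20, 27)
w3 = Lw2 = (154, 155)
Lw3 = (1080, 929)
w3·Lw3 = 154·1080 + 155·929 = 310315; w3·w3 = 154·154 + 155·155 = 47741
λ ≈ 310315/47741 = 6.5000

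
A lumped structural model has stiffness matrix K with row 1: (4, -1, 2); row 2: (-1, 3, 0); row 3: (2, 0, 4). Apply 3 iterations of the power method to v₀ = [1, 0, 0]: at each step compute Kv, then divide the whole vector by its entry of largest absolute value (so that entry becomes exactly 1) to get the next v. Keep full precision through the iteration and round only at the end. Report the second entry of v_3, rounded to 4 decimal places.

Kv0 = (4.00000, -1.00000, 2.00000); divide by 4.00000 → v1 = (1.00000, -0.25000, 0.50000)
Kv1 = (5.25000, -1.75000, 4.00000); divide by 5.25000 → v2 = (1.00000, -0.33333, 0.76190)
Kv2 = (5.85714, -2.00000, 5.04762); divide by 5.85714 → v3 = (1.00000, -0.34146, 0.86179)
Requested entry of v3: -42/123 = -0.3415

-0.3415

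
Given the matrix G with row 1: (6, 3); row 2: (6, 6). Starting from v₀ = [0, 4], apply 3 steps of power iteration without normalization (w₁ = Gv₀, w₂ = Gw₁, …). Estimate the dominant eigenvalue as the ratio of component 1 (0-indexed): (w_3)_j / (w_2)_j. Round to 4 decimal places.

10.0000

w1 = Gv₀ = (6·0 + 3·4; 6·0 + 6·4) = (12, 24)
w2 = Gw1 = (6·12 + 3·24; 6·12 + 6·24) = (144, 216)
w3 = Gw2 = (1512, 2160)
Ratio at component: 2160 / 216 = 10.0000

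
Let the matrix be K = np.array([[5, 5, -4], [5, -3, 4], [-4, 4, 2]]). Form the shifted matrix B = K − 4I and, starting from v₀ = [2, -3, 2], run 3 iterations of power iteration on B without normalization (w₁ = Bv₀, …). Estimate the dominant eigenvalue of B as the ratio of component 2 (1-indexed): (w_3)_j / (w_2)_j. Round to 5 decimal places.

B = K − 4I has rows (1, 5, -4); (5, -7, 4); (-4, 4, -2)
w1 = Bv₀ = (1·2 + 5·(-3) + (-4)·2; 5·2 + (-7)·(-3) + 4·2; (-4)·2 + 4·(-3) + (-2)·2) = (-21, 39, -24)
w2 = Bw1 = (1·(-21) + 5·39 + (-4)·(-24); 5·(-21) + (-7)·39 + 4·(-24); (-4)·(-21) + 4·39 + (-2)·(-24)) = (270, -474, 288)
w3 = Bw2 = (-3252, 5820, -3552)
Ratio: 5820/-474 = -12.27848

μ ≈ -12.27848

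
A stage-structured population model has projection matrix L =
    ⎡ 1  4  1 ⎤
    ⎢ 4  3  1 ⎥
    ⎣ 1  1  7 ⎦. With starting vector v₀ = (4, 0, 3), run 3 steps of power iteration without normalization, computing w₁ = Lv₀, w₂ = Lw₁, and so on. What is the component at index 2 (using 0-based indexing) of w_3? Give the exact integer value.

1625

w1 = Lv₀ = (7, 19, 25)
w2 = Lw1 = (108, 110, 201)
w3 = Lw2 = (749, 963, 1625)
The requested component of w3 is 1625.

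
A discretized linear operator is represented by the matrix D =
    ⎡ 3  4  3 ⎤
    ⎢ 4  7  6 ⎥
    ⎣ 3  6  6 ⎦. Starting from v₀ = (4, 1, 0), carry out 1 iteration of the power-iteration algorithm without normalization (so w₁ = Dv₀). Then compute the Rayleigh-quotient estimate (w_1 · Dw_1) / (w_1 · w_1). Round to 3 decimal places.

w1 = Dv₀ = (3·4 + 4·1 + 3·0; 4·4 + 7·1 + 6·0; 3·4 + 6·1 + 6·0) = (16, 23, 18)
Dw1 = (194, 333, 294)
w1·Dw1 = 16·194 + 23·333 + 18·294 = 16055; w1·w1 = 16·16 + 23·23 + 18·18 = 1109
λ ≈ 16055/1109 = 14.477

14.477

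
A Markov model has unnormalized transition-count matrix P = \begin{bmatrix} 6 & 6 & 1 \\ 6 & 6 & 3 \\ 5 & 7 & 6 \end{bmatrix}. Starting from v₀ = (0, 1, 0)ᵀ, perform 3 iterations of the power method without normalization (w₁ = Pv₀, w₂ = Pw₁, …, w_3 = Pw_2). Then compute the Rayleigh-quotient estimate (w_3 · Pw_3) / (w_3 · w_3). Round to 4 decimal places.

14.8085

w1 = Pv₀ = (6, 6, 7)
w2 = Pw1 = (79, 93, 114)
w3 = Pw2 = (1146, 1374, 1730)
Pw3 = (16850, 20310, 25728)
w3·Pw3 = 1146·16850 + 1374·20310 + 1730·25728 = 91725480; w3·w3 = 1146·1146 + 1374·1374 + 1730·1730 = 6194092
λ ≈ 91725480/6194092 = 14.8085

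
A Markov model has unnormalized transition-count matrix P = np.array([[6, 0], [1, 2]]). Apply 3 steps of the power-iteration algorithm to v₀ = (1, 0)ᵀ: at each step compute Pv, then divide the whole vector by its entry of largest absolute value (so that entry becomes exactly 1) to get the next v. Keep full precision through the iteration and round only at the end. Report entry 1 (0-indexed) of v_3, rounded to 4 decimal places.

Pv0 = (6.00000, 1.00000); divide by 6.00000 → v1 = (1.00000, 0.16667)
Pv1 = (6.00000, 1.33333); divide by 6.00000 → v2 = (1.00000, 0.22222)
Pv2 = (6.00000, 1.44444); divide by 6.00000 → v3 = (1.00000, 0.24074)
Requested entry of v3: 52/216 = 0.2407

0.2407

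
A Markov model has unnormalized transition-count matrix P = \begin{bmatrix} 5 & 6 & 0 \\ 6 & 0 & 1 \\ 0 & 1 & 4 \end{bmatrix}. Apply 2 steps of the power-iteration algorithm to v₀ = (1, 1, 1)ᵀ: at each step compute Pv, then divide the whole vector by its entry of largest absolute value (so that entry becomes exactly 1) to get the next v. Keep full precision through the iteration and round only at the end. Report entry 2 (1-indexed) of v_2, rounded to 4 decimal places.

0.7320

Pv0 = (11.00000, 7.00000, 5.00000); divide by 11.00000 → v1 = (1.00000, 0.63636, 0.45455)
Pv1 = (8.81818, 6.45455, 2.45455); divide by 8.81818 → v2 = (1.00000, 0.73196, 0.27835)
Requested entry of v2: 71/97 = 0.7320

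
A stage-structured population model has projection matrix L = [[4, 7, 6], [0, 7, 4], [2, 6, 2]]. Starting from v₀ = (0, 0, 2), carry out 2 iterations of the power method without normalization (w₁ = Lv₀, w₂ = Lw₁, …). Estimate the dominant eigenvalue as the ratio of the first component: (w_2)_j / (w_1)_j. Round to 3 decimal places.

w1 = Lv₀ = (4·0 + 7·0 + 6·2; 0·0 + 7·0 + 4·2; 2·0 + 6·0 + 2·2) = (12, 8, 4)
w2 = Lw1 = (4·12 + 7·8 + 6·4; 0·12 + 7·8 + 4·4; 2·12 + 6·8 + 2·4) = (128, 72, 80)
Ratio at component: 128 / 12 = 10.667

10.667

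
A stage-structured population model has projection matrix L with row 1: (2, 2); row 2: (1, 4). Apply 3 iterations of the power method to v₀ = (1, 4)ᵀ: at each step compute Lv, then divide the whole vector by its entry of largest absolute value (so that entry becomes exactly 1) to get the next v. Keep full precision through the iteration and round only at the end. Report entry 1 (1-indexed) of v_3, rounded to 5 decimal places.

Lv0 = (10.000000, 17.000000); divide by 17.000000 → v1 = (0.588235, 1.000000)
Lv1 = (3.176471, 4.588235); divide by 4.588235 → v2 = (0.692308, 1.000000)
Lv2 = (3.384615, 4.692308); divide by 4.692308 → v3 = (0.721311, 1.000000)
Requested entry of v3: 264/366 = 0.72131

0.72131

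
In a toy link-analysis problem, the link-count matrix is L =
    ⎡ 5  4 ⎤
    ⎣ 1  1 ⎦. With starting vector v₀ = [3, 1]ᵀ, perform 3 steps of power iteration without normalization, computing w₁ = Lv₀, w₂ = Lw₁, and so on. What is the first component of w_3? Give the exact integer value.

w1 = Lv₀ = (19, 4)
w2 = Lw1 = (111, 23)
w3 = Lw2 = (647, 134)
The requested component of w3 is 647.

647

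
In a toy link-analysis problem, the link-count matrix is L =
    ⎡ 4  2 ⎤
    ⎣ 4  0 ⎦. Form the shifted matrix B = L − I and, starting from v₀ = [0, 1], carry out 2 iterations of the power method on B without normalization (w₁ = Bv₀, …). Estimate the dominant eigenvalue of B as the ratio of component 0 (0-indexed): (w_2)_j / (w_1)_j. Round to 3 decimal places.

μ ≈ 2.000

B = L − I has rows (3, 2); (4, -1)
w1 = Bv₀ = (3·0 + 2·1; 4·0 + (-1)·1) = (2, -1)
w2 = Bw1 = (3·2 + 2·(-1); 4·2 + (-1)·(-1)) = (4, 9)
Ratio: 4/2 = 2.000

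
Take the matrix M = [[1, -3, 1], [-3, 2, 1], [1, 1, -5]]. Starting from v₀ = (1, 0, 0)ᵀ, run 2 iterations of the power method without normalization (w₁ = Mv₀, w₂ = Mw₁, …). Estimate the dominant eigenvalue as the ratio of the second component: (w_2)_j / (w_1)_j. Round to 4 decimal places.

2.6667

w1 = Mv₀ = (1, -3, 1)
w2 = Mw1 = (11, -8, -7)
Ratio at component: -8 / -3 = 2.6667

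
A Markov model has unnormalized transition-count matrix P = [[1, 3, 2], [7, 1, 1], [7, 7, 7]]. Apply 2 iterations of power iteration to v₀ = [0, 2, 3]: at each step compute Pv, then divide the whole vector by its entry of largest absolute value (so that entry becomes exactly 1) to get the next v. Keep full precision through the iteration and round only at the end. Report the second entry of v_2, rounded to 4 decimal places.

0.3407

Pv0 = (12.00000, 5.00000, 35.00000); divide by 35.00000 → v1 = (0.34286, 0.14286, 1.00000)
Pv1 = (2.77143, 3.54286, 10.40000); divide by 10.40000 → v2 = (0.26648, 0.34066, 1.00000)
Requested entry of v2: 124/364 = 0.3407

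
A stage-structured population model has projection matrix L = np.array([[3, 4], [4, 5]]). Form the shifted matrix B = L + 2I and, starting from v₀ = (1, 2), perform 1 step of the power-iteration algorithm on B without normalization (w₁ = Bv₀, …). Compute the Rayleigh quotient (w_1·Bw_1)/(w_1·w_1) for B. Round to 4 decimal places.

μ ≈ 10.1116

B = L + 2I has rows (5, 4); (4, 7)
w1 = Bv₀ = (13, 18)
Bw1 = (137, 178)
w1·Bw1 = 4985; w1·w1 = 493; μ ≈ 4985/493 = 10.1116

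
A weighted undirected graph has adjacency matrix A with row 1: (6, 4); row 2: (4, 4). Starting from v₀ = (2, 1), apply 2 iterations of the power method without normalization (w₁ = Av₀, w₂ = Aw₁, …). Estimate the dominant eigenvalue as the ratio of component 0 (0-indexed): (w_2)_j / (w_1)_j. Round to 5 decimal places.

λ ≈ 9.00000

w1 = Av₀ = (16, 12)
w2 = Aw1 = (144, 112)
Ratio at component: 144 / 16 = 9.00000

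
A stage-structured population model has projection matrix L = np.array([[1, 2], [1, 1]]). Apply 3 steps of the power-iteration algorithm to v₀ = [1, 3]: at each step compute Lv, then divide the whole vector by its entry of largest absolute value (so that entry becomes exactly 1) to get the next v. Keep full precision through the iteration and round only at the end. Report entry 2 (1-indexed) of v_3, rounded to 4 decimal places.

0.7027

Lv0 = (7.00000, 4.00000); divide by 7.00000 → v1 = (1.00000, 0.57143)
Lv1 = (2.14286, 1.57143); divide by 2.14286 → v2 = (1.00000, 0.73333)
Lv2 = (2.46667, 1.73333); divide by 2.46667 → v3 = (1.00000, 0.70270)
Requested entry of v3: 26/37 = 0.7027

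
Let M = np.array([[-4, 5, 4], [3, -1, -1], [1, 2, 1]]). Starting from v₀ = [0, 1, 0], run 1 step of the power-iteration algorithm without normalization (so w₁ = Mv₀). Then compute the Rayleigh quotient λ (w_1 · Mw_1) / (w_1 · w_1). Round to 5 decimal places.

w1 = Mv₀ = ((-4)·0 + 5·1 + 4·0; 3·0 + (-1)·1 + (-1)·0; 1·0 + 2·1 + 1·0) = (5, -1, 2)
Mw1 = (-17, 14, 5)
w1·Mw1 = 5·(-17) + (-1)·14 + 2·5 = -89; w1·w1 = 5·5 + (-1)·(-1) + 2·2 = 30
λ ≈ -89/30 = -2.96667

λ ≈ -2.96667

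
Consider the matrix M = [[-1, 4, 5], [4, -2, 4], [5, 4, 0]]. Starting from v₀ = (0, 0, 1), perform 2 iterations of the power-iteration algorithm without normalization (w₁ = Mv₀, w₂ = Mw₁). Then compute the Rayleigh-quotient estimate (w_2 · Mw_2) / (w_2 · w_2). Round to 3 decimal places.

w1 = Mv₀ = ((-1)·0 + 4·0 + 5·1; 4·0 + (-2)·0 + 4·1; 5·0 + 4·0 + 0·1) = (5, 4, 0)
w2 = Mw1 = ((-1)·5 + 4·4 + 5·0; 4·5 + (-2)·4 + 4·0; 5·5 + 4·4 + 0·0) = (11, 12, 41)
Mw2 = (242, 184, 103)
w2·Mw2 = 11·242 + 12·184 + 41·103 = 9093; w2·w2 = 11·11 + 12·12 + 41·41 = 1946
λ ≈ 9093/1946 = 4.673

4.673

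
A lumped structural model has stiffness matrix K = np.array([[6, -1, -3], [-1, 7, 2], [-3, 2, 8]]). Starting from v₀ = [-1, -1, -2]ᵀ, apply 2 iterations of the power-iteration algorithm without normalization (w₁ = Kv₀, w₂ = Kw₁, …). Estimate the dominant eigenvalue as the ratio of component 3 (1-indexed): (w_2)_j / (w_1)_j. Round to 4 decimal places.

w1 = Kv₀ = (6·(-1) + (-1)·(-1) + (-3)·(-2); (-1)·(-1) + 7·(-1) + 2·(-2); (-3)·(-1) + 2·(-1) + 8·(-2)) = (1, -10, -15)
w2 = Kw1 = (6·1 + (-1)·(-10) + (-3)·(-15); (-1)·1 + 7·(-10) + 2·(-15); (-3)·1 + 2·(-10) + 8·(-15)) = (61, -101, -143)
Ratio at component: -143 / -15 = 9.5333

9.5333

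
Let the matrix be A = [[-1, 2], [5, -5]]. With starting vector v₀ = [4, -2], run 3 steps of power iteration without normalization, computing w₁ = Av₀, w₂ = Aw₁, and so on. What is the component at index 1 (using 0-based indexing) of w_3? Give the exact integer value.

w1 = Av₀ = (-8, 30)
w2 = Aw1 = (68, -190)
w3 = Aw2 = (-448, 1290)
The requested component of w3 is 1290.

1290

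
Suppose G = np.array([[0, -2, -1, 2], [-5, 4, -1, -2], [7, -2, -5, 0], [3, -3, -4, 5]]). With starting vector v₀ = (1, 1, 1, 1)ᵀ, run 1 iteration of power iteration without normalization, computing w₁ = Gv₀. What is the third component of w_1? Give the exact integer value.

w1 = Gv₀ = (-1, -4, 0, 1)
The requested component of w1 is 0.

0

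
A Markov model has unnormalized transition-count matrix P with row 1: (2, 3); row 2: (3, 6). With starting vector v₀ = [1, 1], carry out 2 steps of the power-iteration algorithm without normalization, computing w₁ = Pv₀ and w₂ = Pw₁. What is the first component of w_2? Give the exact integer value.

37

w1 = Pv₀ = (5, 9)
w2 = Pw1 = (37, 69)
The requested component of w2 is 37.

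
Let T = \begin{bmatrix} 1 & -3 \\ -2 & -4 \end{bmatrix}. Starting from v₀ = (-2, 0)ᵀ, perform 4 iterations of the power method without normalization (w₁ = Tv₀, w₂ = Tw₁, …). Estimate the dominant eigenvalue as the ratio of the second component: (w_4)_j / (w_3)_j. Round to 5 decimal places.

λ ≈ -4.57895

w1 = Tv₀ = (1·(-2) + (-3)·0; (-2)·(-2) + (-4)·0) = (-2, 4)
w2 = Tw1 = (1·(-2) + (-3)·4; (-2)·(-2) + (-4)·4) = (-14, -12)
w3 = Tw2 = (22, 76)
w4 = Tw3 = (-206, -348)
Ratio at component: -348 / 76 = -4.57895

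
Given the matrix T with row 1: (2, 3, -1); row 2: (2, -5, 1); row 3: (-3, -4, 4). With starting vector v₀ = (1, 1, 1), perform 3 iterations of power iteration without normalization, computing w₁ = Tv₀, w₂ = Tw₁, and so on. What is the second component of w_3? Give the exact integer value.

-81

w1 = Tv₀ = (2·1 + 3·1 + (-1)·1; 2·1 + (-5)·1 + 1·1; (-3)·1 + (-4)·1 + 4·1) = (4, -2, -3)
w2 = Tw1 = (2·4 + 3·(-2) + (-1)·(-3); 2·4 + (-5)·(-2) + 1·(-3); (-3)·4 + (-4)·(-2) + 4·(-3)) = (5, 15, -16)
w3 = Tw2 = (71, -81, -139)
The requested component of w3 is -81.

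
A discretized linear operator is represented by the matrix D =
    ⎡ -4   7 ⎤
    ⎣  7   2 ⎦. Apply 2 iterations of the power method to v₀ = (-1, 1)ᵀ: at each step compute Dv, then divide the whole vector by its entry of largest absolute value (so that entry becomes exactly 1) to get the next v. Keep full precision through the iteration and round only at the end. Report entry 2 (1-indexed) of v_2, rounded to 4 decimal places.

Dv0 = (11.00000, -5.00000); divide by 11.00000 → v1 = (1.00000, -0.45455)
Dv1 = (-7.18182, 6.09091); divide by -7.18182 → v2 = (1.00000, -0.84810)
Requested entry of v2: 67/-79 = -0.8481

-0.8481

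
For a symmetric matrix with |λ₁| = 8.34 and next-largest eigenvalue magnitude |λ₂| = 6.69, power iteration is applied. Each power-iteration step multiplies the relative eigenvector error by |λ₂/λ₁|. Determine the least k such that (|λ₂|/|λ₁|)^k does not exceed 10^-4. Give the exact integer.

42

|λ₂/λ₁| = 6.69/8.34 = 0.80216
Need k ≥ ln(10^-4) / ln(0.80216) = -9.2103 / -0.2204 ≈ 41.780
Smallest integer k satisfying the bound: 42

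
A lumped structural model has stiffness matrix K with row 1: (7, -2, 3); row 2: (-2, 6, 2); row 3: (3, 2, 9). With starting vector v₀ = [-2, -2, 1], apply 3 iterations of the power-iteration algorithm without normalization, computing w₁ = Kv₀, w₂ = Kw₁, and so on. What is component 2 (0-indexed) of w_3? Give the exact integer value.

w1 = Kv₀ = (7·(-2) + (-2)·(-2) + 3·1; (-2)·(-2) + 6·(-2) + 2·1; 3·(-2) + 2·(-2) + 9·1) = (-7, -6, -1)
w2 = Kw1 = (7·(-7) + (-2)·(-6) + 3·(-1); (-2)·(-7) + 6·(-6) + 2·(-1); 3·(-7) + 2·(-6) + 9·(-1)) = (-40, -24, -42)
w3 = Kw2 = (-358, -148, -546)
The requested component of w3 is -546.

-546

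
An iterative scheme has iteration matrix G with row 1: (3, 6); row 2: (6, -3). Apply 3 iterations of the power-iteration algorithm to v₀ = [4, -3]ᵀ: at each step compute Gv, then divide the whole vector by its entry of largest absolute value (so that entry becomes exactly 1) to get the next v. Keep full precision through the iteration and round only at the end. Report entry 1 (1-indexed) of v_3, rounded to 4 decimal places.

-0.1818

Gv0 = (-6.00000, 33.00000); divide by 33.00000 → v1 = (-0.18182, 1.00000)
Gv1 = (5.45455, -4.09091); divide by 5.45455 → v2 = (1.00000, -0.75000)
Gv2 = (-1.50000, 8.25000); divide by 8.25000 → v3 = (-0.18182, 1.00000)
Requested entry of v3: -270/1485 = -0.1818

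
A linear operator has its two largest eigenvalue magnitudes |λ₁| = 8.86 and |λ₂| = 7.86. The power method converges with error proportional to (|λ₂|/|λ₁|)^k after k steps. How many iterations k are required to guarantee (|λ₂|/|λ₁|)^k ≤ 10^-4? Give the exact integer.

77

|λ₂/λ₁| = 7.86/8.86 = 0.88713
Need k ≥ ln(10^-4) / ln(0.88713) = -9.2103 / -0.1198 ≈ 76.907
Smallest integer k satisfying the bound: 77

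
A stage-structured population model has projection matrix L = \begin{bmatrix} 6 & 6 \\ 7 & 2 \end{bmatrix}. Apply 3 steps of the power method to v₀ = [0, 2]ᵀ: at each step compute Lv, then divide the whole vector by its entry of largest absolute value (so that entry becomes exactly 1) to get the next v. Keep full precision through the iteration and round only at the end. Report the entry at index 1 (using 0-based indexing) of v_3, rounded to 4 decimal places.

0.7589

Lv0 = (12.00000, 4.00000); divide by 12.00000 → v1 = (1.00000, 0.33333)
Lv1 = (8.00000, 7.66667); divide by 8.00000 → v2 = (1.00000, 0.95833)
Lv2 = (11.75000, 8.91667); divide by 11.75000 → v3 = (1.00000, 0.75887)
Requested entry of v3: 856/1128 = 0.7589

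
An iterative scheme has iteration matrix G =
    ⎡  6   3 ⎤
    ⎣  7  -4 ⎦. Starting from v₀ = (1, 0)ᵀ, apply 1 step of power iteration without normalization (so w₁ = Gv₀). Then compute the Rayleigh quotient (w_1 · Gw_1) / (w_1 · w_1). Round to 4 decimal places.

w1 = Gv₀ = (6·1 + 3·0; 7·1 + (-4)·0) = (6, 7)
Gw1 = (57, 14)
w1·Gw1 = 6·57 + 7·14 = 440; w1·w1 = 6·6 + 7·7 = 85
λ ≈ 440/85 = 5.1765

5.1765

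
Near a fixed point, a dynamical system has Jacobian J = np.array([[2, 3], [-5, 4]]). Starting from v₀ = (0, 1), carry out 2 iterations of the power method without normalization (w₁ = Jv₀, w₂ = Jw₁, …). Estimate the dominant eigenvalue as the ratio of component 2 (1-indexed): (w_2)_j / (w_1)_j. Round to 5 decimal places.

λ ≈ 0.25000

w1 = Jv₀ = (3, 4)
w2 = Jw1 = (18, 1)
Ratio at component: 1 / 4 = 0.25000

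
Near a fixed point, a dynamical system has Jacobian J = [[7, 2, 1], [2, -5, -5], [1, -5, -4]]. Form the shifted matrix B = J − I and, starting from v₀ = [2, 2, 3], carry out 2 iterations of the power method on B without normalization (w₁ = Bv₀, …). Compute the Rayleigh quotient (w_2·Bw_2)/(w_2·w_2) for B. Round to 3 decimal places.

μ ≈ -9.789

B = J − I has rows (6, 2, 1); (2, -6, -5); (1, -5, -5)
w1 = Bv₀ = (19, -23, -23)
w2 = Bw1 = (45, 291, 249)
Bw2 = (1101, -2901, -2655)
w2·Bw2 = -1455741; w2·w2 = 148707; μ ≈ -1455741/148707 = -9.789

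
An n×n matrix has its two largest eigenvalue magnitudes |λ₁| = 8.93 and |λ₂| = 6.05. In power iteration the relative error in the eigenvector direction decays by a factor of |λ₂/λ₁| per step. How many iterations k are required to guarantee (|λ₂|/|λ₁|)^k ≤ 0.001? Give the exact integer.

18

|λ₂/λ₁| = 6.05/8.93 = 0.67749
Need k ≥ ln(0.001) / ln(0.67749) = -6.9078 / -0.3894 ≈ 17.741
Smallest integer k satisfying the bound: 18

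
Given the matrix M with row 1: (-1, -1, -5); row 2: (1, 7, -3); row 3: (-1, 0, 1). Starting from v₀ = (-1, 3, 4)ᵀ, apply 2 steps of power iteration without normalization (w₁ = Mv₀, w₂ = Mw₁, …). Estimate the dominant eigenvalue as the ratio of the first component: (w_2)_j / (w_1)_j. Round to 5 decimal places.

0.50000

w1 = Mv₀ = ((-1)·(-1) + (-1)·3 + (-5)·4; 1·(-1) + 7·3 + (-3)·4; (-1)·(-1) + 0·3 + 1·4) = (-22, 8, 5)
w2 = Mw1 = ((-1)·(-22) + (-1)·8 + (-5)·5; 1·(-22) + 7·8 + (-3)·5; (-1)·(-22) + 0·8 + 1·5) = (-11, 19, 27)
Ratio at component: -11 / -22 = 0.50000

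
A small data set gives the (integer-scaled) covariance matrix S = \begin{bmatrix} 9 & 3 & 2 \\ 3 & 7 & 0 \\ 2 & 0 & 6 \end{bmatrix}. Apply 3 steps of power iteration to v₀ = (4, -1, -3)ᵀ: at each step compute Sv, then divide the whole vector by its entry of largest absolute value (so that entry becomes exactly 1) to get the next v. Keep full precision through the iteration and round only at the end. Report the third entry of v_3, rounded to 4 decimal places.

Sv0 = (27.00000, 5.00000, -10.00000); divide by 27.00000 → v1 = (1.00000, 0.18519, -0.37037)
Sv1 = (8.81481, 4.29630, -0.22222); divide by 8.81481 → v2 = (1.00000, 0.48739, -0.02521)
Sv2 = (10.41176, 6.41176, 1.84874); divide by 10.41176 → v3 = (1.00000, 0.61582, 0.17756)
Requested entry of v3: 440/2478 = 0.1776

0.1776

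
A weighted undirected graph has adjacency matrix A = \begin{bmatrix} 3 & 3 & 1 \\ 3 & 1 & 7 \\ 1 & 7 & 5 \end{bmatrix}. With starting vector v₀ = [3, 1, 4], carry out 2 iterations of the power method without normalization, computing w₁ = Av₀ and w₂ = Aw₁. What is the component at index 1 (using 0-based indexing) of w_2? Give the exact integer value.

296

w1 = Av₀ = (3·3 + 3·1 + 1·4; 3·3 + 1·1 + 7·4; 1·3 + 7·1 + 5·4) = (16, 38, 30)
w2 = Aw1 = (3·16 + 3·38 + 1·30; 3·16 + 1·38 + 7·30; 1·16 + 7·38 + 5·30) = (192, 296, 432)
The requested component of w2 is 296.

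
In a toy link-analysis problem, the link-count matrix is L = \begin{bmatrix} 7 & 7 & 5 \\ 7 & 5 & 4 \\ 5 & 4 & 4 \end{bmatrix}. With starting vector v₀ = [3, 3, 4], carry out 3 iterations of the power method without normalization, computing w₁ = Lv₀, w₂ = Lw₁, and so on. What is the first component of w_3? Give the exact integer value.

w1 = Lv₀ = (62, 52, 43)
w2 = Lw1 = (1013, 866, 690)
w3 = Lw2 = (16603, 14181, 11289)
The requested component of w3 is 16603.

16603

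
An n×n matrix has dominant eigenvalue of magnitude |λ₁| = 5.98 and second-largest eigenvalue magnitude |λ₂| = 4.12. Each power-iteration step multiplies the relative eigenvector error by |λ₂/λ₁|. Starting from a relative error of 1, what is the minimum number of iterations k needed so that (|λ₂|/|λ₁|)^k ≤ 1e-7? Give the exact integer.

44

|λ₂/λ₁| = 4.12/5.98 = 0.68896
Need k ≥ ln(1e-7) / ln(0.68896) = -16.1181 / -0.3726 ≈ 43.262
Smallest integer k satisfying the bound: 44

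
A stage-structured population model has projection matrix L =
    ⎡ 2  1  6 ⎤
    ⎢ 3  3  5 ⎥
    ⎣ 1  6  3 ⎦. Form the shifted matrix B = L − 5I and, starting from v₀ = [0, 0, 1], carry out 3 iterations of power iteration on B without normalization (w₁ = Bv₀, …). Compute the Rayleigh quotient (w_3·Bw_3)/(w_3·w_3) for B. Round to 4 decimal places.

-4.7968

B = L − 5I has rows (-3, 1, 6); (3, -2, 5); (1, 6, -2)
w1 = Bv₀ = ((-3)·0 + 1·0 + 6·1; 3·0 + (-2)·0 + 5·1; 1·0 + 6·0 + (-2)·1) = (6, 5, -2)
w2 = Bw1 = ((-3)·6 + 1·5 + 6·(-2); 3·6 + (-2)·5 + 5·(-2); 1·6 + 6·5 + (-2)·(-2)) = (-25, -2, 40)
w3 = Bw2 = (313, 129, -117)
Bw3 = (-1512, 96, 1321)
w3·Bw3 = -615429; w3·w3 = 128299; μ ≈ -615429/128299 = -4.7968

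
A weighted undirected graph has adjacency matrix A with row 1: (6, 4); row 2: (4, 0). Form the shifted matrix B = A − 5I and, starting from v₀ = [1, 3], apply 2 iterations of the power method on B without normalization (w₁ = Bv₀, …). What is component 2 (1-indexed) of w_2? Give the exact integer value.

107

B = A − 5I has rows (1, 4); (4, -5)
w1 = Bv₀ = (1·1 + 4·3; 4·1 + (-5)·3) = (13, -11)
w2 = Bw1 = (1·13 + 4·(-11); 4·13 + (-5)·(-11)) = (-31, 107)
Requested component of w2: 107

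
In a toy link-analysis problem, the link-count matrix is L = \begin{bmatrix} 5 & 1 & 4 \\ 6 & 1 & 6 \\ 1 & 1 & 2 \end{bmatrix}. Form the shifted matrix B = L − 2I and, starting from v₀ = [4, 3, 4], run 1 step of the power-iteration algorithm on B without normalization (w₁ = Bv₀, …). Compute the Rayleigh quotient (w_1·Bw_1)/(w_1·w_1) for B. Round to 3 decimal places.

4.584

B = L − 2I has rows (3, 1, 4); (6, -1, 6); (1, 1, 0)
w1 = Bv₀ = (3·4 + 1·3 + 4·4; 6·4 + (-1)·3 + 6·4; 1·4 + 1·3 + 0·4) = (31, 45, 7)
Bw1 = (166, 183, 76)
w1·Bw1 = 13913; w1·w1 = 3035; μ ≈ 13913/3035 = 4.584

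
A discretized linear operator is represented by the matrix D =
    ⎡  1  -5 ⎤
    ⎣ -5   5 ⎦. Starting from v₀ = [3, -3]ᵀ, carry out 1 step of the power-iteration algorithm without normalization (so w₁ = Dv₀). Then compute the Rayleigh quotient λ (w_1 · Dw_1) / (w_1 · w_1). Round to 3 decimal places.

λ ≈ 8.353

w1 = Dv₀ = (18, -30)
Dw1 = (168, -240)
w1·Dw1 = 18·168 + (-30)·(-240) = 10224; w1·w1 = 18·18 + (-30)·(-30) = 1224
λ ≈ 10224/1224 = 8.353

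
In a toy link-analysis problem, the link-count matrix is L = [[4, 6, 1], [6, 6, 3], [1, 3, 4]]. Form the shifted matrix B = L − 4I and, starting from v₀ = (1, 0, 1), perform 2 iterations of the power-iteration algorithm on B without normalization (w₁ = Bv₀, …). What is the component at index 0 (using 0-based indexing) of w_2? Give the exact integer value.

B = L − 4I has rows (0, 6, 1); (6, 2, 3); (1, 3, 0)
w1 = Bv₀ = (0·1 + 6·0 + 1·1; 6·1 + 2·0 + 3·1; 1·1 + 3·0 + 0·1) = (1, 9, 1)
w2 = Bw1 = (0·1 + 6·9 + 1·1; 6·1 + 2·9 + 3·1; 1·1 + 3·9 + 0·1) = (55, 27, 28)
Requested component of w2: 55

55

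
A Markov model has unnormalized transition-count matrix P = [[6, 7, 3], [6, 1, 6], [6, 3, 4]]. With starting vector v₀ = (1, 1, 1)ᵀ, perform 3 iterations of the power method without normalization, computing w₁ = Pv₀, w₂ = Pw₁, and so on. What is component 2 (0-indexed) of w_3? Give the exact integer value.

2665

w1 = Pv₀ = (6·1 + 7·1 + 3·1; 6·1 + 1·1 + 6·1; 6·1 + 3·1 + 4·1) = (16, 13, 13)
w2 = Pw1 = (6·16 + 7·13 + 3·13; 6·16 + 1·13 + 6·13; 6·16 + 3·13 + 4·13) = (226, 187, 187)
w3 = Pw2 = (3226, 2665, 2665)
The requested component of w3 is 2665.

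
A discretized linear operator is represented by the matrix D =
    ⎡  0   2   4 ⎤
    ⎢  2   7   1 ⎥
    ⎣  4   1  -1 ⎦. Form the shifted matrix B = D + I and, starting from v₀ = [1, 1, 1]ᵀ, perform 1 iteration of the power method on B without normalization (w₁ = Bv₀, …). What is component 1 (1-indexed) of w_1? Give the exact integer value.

B = D + I has rows (1, 2, 4); (2, 8, 1); (4, 1, 0)
w1 = Bv₀ = (1·1 + 2·1 + 4·1; 2·1 + 8·1 + 1·1; 4·1 + 1·1 + 0·1) = (7, 11, 5)
Requested component of w1: 7

7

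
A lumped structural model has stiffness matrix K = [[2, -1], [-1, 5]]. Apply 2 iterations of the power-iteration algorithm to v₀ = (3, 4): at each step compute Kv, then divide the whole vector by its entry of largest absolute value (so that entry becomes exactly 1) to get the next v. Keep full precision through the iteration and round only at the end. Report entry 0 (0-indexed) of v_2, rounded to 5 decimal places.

Kv0 = (2.000000, 17.000000); divide by 17.000000 → v1 = (0.117647, 1.000000)
Kv1 = (-0.764706, 4.882353); divide by 4.882353 → v2 = (-0.156627, 1.000000)
Requested entry of v2: -13/83 = -0.15663

-0.15663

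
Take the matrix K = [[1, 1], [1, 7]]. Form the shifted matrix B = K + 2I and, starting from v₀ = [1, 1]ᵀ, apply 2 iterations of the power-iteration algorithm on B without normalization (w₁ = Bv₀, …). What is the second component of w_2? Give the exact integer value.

B = K + 2I has rows (3, 1); (1, 9)
w1 = Bv₀ = (4, 10)
w2 = Bw1 = (22, 94)
Requested component of w2: 94

94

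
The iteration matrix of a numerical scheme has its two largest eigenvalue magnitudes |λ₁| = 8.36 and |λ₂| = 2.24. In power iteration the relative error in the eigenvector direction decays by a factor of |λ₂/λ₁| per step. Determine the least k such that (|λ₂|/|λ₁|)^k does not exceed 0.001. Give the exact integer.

6

|λ₂/λ₁| = 2.24/8.36 = 0.26794
Need k ≥ ln(0.001) / ln(0.26794) = -6.9078 / -1.3170 ≈ 5.245
Smallest integer k satisfying the bound: 6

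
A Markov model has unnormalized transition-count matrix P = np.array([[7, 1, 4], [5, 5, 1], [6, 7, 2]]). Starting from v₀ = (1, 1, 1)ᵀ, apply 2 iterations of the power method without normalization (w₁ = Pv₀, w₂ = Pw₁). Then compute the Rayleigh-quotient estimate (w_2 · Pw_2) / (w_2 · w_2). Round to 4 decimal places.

λ ≈ 12.3519

w1 = Pv₀ = (12, 11, 15)
w2 = Pw1 = (155, 130, 179)
Pw2 = (1931, 1604, 2198)
w2·Pw2 = 155·1931 + 130·1604 + 179·2198 = 901267; w2·w2 = 155·155 + 130·130 + 179·179 = 72966
λ ≈ 901267/72966 = 12.3519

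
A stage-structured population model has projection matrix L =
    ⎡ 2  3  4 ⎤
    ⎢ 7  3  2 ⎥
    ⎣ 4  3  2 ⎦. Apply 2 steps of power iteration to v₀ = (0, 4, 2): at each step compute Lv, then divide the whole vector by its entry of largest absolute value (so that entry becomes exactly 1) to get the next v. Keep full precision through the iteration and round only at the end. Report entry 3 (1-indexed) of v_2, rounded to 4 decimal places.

Lv0 = (20.00000, 16.00000, 16.00000); divide by 20.00000 → v1 = (1.00000, 0.80000, 0.80000)
Lv1 = (7.60000, 11.00000, 8.00000); divide by 11.00000 → v2 = (0.69091, 1.00000, 0.72727)
Requested entry of v2: 160/220 = 0.7273

0.7273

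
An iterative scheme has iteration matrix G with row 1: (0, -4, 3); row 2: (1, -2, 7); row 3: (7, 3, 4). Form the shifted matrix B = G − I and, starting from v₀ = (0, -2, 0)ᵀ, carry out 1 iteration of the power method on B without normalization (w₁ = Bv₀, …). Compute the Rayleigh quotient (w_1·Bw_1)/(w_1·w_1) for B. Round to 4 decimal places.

B = G − I has rows (-1, -4, 3); (1, -3, 7); (7, 3, 3)
w1 = Bv₀ = ((-1)·0 + (-4)·(-2) + 3·0; 1·0 + (-3)·(-2) + 7·0; 7·0 + 3·(-2) + 3·0) = (8, 6, -6)
Bw1 = (-50, -52, 56)
w1·Bw1 = -1048; w1·w1 = 136; μ ≈ -1048/136 = -7.7059

-7.7059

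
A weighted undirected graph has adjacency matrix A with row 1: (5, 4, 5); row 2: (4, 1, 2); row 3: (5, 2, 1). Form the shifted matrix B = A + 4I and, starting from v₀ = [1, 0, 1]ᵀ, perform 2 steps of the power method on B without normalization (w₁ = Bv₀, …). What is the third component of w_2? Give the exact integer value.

B = A + 4I has rows (9, 4, 5); (4, 5, 2); (5, 2, 5)
w1 = Bv₀ = (14, 6, 10)
w2 = Bw1 = (200, 106, 132)
Requested component of w2: 132

132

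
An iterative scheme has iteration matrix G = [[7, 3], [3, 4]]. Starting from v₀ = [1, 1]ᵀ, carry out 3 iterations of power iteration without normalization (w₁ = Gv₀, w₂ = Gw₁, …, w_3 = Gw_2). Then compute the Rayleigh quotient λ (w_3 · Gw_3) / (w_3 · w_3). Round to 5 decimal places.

w1 = Gv₀ = (7·1 + 3·1; 3·1 + 4·1) = (10, 7)
w2 = Gw1 = (7·10 + 3·7; 3·10 + 4·7) = (91, 58)
w3 = Gw2 = (811, 505)
Gw3 = (7192, 4453)
w3·Gw3 = 811·7192 + 505·4453 = 8081477; w3·w3 = 811·811 + 505·505 = 912746
λ ≈ 8081477/912746 = 8.85403

8.85403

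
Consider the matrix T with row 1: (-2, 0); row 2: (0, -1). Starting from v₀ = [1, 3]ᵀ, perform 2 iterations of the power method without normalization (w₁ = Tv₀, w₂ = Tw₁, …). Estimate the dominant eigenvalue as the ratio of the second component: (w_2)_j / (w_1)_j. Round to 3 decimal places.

w1 = Tv₀ = ((-2)·1 + 0·3; 0·1 + (-1)·3) = (-2, -3)
w2 = Tw1 = ((-2)·(-2) + 0·(-3); 0·(-2) + (-1)·(-3)) = (4, 3)
Ratio at component: 3 / -3 = -1.000

λ ≈ -1.000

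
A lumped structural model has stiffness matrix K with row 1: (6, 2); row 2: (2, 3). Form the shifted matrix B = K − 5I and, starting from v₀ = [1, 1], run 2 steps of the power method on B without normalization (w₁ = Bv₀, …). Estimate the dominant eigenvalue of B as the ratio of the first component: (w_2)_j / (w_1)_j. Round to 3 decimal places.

μ ≈ 1.000

B = K − 5I has rows (1, 2); (2, -2)
w1 = Bv₀ = (1·1 + 2·1; 2·1 + (-2)·1) = (3, 0)
w2 = Bw1 = (1·3 + 2·0; 2·3 + (-2)·0) = (3, 6)
Ratio: 3/3 = 1.000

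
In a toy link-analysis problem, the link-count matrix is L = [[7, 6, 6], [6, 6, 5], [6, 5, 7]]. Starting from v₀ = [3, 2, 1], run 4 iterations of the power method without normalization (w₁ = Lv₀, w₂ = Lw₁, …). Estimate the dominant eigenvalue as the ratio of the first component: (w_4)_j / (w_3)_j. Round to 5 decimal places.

18.03675

w1 = Lv₀ = (7·3 + 6·2 + 6·1; 6·3 + 6·2 + 5·1; 6·3 + 5·2 + 7·1) = (39, 35, 35)
w2 = Lw1 = (7·39 + 6·35 + 6·35; 6·39 + 6·35 + 5·35; 6·39 + 5·35 + 7·35) = (693, 619, 654)
w3 = Lw2 = (12489, 11142, 11831)
w4 = Lw3 = (225261, 200941, 213461)
Ratio at component: 225261 / 12489 = 18.03675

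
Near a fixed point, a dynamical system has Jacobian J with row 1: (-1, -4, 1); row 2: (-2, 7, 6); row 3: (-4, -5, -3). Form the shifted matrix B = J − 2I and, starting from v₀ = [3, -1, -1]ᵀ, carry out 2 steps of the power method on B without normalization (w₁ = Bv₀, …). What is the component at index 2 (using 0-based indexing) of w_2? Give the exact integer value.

119

B = J − 2I has rows (-3, -4, 1); (-2, 5, 6); (-4, -5, -5)
w1 = Bv₀ = ((-3)·3 + (-4)·(-1) + 1·(-1); (-2)·3 + 5·(-1) + 6·(-1); (-4)·3 + (-5)·(-1) + (-5)·(-1)) = (-6, -17, -2)
w2 = Bw1 = ((-3)·(-6) + (-4)·(-17) + 1·(-2); (-2)·(-6) + 5·(-17) + 6·(-2); (-4)·(-6) + (-5)·(-17) + (-5)·(-2)) = (84, -85, 119)
Requested component of w2: 119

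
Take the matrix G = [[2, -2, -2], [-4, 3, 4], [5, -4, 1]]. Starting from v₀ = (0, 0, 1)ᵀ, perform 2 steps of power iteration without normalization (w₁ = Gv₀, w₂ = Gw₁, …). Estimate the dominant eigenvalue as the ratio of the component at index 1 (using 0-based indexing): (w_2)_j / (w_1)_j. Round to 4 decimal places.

6.0000

w1 = Gv₀ = (-2, 4, 1)
w2 = Gw1 = (-14, 24, -25)
Ratio at component: 24 / 4 = 6.0000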